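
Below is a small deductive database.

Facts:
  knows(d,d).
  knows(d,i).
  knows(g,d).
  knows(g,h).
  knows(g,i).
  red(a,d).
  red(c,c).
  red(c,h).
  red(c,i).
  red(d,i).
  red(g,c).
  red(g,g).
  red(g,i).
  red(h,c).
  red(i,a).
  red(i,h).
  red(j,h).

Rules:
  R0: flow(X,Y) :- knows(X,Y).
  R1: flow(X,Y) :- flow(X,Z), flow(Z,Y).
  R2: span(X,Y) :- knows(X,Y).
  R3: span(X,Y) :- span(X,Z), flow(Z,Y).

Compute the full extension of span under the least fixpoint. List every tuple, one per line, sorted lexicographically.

span(d,d)
span(d,i)
span(g,d)
span(g,h)
span(g,i)

round 1: derive flow(d,d) via R0 from knows(d,d)
round 1: derive flow(d,i) via R0 from knows(d,i)
round 1: derive flow(g,d) via R0 from knows(g,d)
round 1: derive flow(g,h) via R0 from knows(g,h)
round 1: derive flow(g,i) via R0 from knows(g,i)
round 1: derive span(d,d) via R2 from knows(d,d)
round 1: derive span(d,i) via R2 from knows(d,i)
round 1: derive span(g,d) via R2 from knows(g,d)
round 1: derive span(g,h) via R2 from knows(g,h)
round 1: derive span(g,i) via R2 from knows(g,i)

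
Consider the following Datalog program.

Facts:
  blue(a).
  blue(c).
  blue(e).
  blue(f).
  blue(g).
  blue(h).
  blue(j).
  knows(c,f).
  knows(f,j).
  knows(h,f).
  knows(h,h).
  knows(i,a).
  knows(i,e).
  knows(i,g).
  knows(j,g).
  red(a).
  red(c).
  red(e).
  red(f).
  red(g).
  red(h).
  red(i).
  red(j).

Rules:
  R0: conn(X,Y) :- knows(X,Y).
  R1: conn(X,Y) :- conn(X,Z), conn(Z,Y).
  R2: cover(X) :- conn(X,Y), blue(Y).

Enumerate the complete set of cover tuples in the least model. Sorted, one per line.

cover(c)
cover(f)
cover(h)
cover(i)
cover(j)

round 1: derive conn(c,f) via R0 from knows(c,f)
round 1: derive conn(f,j) via R0 from knows(f,j)
round 1: derive conn(h,f) via R0 from knows(h,f)
round 1: derive conn(h,h) via R0 from knows(h,h)
round 1: derive conn(i,a) via R0 from knows(i,a)
round 1: derive conn(i,e) via R0 from knows(i,e)
round 1: derive conn(i,g) via R0 from knows(i,g)
round 1: derive conn(j,g) via R0 from knows(j,g)
round 2: derive conn(c,j) via R1 from conn(c,f), conn(f,j)
round 2: derive conn(f,g) via R1 from conn(f,j), conn(j,g)
round 2: derive conn(h,j) via R1 from conn(h,f), conn(f,j)
round 2: derive cover(c) via R2 from conn(c,f), blue(f)
round 2: derive cover(f) via R2 from conn(f,j), blue(j)
round 2: derive cover(h) via R2 from conn(h,f), blue(f)
round 2: derive cover(i) via R2 from conn(i,a), blue(a)
round 2: derive cover(j) via R2 from conn(j,g), blue(g)
round 3: derive conn(c,g) via R1 from conn(c,f), conn(f,g)
round 3: derive conn(h,g) via R1 from conn(h,f), conn(f,g)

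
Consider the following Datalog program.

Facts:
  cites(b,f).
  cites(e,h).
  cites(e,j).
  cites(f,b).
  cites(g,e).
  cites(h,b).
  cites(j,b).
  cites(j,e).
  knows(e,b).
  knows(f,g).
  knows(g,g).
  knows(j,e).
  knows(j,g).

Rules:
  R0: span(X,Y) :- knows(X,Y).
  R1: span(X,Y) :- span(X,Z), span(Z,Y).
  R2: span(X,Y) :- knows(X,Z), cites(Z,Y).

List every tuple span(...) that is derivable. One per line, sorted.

round 1: derive span(e,b) via R0 from knows(e,b)
round 1: derive span(f,g) via R0 from knows(f,g)
round 1: derive span(g,g) via R0 from knows(g,g)
round 1: derive span(j,e) via R0 from knows(j,e)
round 1: derive span(j,g) via R0 from knows(j,g)
round 1: derive span(e,f) via R2 from knows(e,b), cites(b,f)
round 1: derive span(f,e) via R2 from knows(f,g), cites(g,e)
round 1: derive span(g,e) via R2 from knows(g,g), cites(g,e)
round 1: derive span(j,h) via R2 from knows(j,e), cites(e,h)
round 1: derive span(j,j) via R2 from knows(j,e), cites(e,j)
round 2: derive span(e,e) via R1 from span(e,f), span(f,e)
round 2: derive span(e,g) via R1 from span(e,f), span(f,g)
round 2: derive span(f,b) via R1 from span(f,e), span(e,b)
round 2: derive span(f,f) via R1 from span(f,e), span(e,f)
round 2: derive span(g,b) via R1 from span(g,e), span(e,b)
round 2: derive span(g,f) via R1 from span(g,e), span(e,f)
round 2: derive span(j,b) via R1 from span(j,e), span(e,b)
round 2: derive span(j,f) via R1 from span(j,e), span(e,f)

span(e,b)
span(e,e)
span(e,f)
span(e,g)
span(f,b)
span(f,e)
span(f,f)
span(f,g)
span(g,b)
span(g,e)
span(g,f)
span(g,g)
span(j,b)
span(j,e)
span(j,f)
span(j,g)
span(j,h)
span(j,j)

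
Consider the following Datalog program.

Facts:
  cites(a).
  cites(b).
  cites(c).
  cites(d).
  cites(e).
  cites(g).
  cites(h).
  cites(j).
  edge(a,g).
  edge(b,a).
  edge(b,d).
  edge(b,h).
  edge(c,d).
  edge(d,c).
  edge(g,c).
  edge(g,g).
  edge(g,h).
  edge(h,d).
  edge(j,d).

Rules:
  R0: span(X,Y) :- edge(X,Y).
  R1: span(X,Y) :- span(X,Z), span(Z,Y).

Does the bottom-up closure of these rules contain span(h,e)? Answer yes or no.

round 1: derive span(a,g) via R0 from edge(a,g)
round 1: derive span(b,a) via R0 from edge(b,a)
round 1: derive span(b,d) via R0 from edge(b,d)
round 1: derive span(b,h) via R0 from edge(b,h)
round 1: derive span(c,d) via R0 from edge(c,d)
round 1: derive span(d,c) via R0 from edge(d,c)
round 1: derive span(g,c) via R0 from edge(g,c)
round 1: derive span(g,g) via R0 from edge(g,g)
round 1: derive span(g,h) via R0 from edge(g,h)
round 1: derive span(h,d) via R0 from edge(h,d)
round 1: derive span(j,d) via R0 from edge(j,d)
round 2: derive span(a,c) via R1 from span(a,g), span(g,c)
round 2: derive span(a,h) via R1 from span(a,g), span(g,h)
round 2: derive span(b,c) via R1 from span(b,d), span(d,c)
round 2: derive span(b,g) via R1 from span(b,a), span(a,g)
round 2: derive span(c,c) via R1 from span(c,d), span(d,c)
round 2: derive span(d,d) via R1 from span(d,c), span(c,d)
round 2: derive span(g,d) via R1 from span(g,c), span(c,d)
round 2: derive span(h,c) via R1 from span(h,d), span(d,c)
round 2: derive span(j,c) via R1 from span(j,d), span(d,c)
round 3: derive span(a,d) via R1 from span(a,c), span(c,d)

no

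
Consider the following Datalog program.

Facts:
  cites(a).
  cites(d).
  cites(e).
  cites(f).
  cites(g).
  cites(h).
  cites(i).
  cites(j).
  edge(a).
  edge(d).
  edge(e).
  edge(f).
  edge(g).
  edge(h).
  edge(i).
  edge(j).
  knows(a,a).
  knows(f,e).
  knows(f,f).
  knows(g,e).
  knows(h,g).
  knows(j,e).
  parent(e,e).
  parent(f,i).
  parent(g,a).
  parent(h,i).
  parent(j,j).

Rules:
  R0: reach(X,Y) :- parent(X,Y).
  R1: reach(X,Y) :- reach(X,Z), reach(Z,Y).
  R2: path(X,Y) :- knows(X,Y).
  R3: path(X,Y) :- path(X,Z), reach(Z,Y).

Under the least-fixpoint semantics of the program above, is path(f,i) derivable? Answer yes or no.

round 1: derive reach(e,e) via R0 from parent(e,e)
round 1: derive reach(f,i) via R0 from parent(f,i)
round 1: derive reach(g,a) via R0 from parent(g,a)
round 1: derive reach(h,i) via R0 from parent(h,i)
round 1: derive reach(j,j) via R0 from parent(j,j)
round 1: derive path(a,a) via R2 from knows(a,a)
round 1: derive path(f,e) via R2 from knows(f,e)
round 1: derive path(f,f) via R2 from knows(f,f)
round 1: derive path(g,e) via R2 from knows(g,e)
round 1: derive path(h,g) via R2 from knows(h,g)
round 1: derive path(j,e) via R2 from knows(j,e)
round 2: derive path(f,i) via R3 from path(f,f), reach(f,i)
round 2: derive path(h,a) via R3 from path(h,g), reach(g,a)

yes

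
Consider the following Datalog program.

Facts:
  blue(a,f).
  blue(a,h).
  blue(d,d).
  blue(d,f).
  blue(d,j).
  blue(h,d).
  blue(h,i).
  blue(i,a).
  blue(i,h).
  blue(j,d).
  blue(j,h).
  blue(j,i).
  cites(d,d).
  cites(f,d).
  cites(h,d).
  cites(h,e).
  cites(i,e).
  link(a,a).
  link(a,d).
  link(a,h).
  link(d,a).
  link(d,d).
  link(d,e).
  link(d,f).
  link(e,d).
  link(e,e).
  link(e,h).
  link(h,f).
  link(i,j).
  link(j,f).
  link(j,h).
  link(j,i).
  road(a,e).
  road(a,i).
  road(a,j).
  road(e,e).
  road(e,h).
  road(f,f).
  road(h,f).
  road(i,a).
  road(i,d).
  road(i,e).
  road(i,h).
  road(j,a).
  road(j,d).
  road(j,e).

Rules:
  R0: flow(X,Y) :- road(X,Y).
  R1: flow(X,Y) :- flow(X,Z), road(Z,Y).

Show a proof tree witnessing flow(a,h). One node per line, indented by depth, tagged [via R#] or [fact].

round 1: derive flow(a,e) via R0 from road(a,e)
round 1: derive flow(a,i) via R0 from road(a,i)
round 1: derive flow(a,j) via R0 from road(a,j)
round 1: derive flow(e,e) via R0 from road(e,e)
round 1: derive flow(e,h) via R0 from road(e,h)
round 1: derive flow(f,f) via R0 from road(f,f)
round 1: derive flow(h,f) via R0 from road(h,f)
round 1: derive flow(i,a) via R0 from road(i,a)
round 1: derive flow(i,d) via R0 from road(i,d)
round 1: derive flow(i,e) via R0 from road(i,e)
round 1: derive flow(i,h) via R0 from road(i,h)
round 1: derive flow(j,a) via R0 from road(j,a)
round 1: derive flow(j,d) via R0 from road(j,d)
round 1: derive flow(j,e) via R0 from road(j,e)
round 2: derive flow(a,a) via R1 from flow(a,i), road(i,a)
round 2: derive flow(a,d) via R1 from flow(a,i), road(i,d)
round 2: derive flow(a,h) via R1 from flow(a,e), road(e,h)
round 2: derive flow(e,f) via R1 from flow(e,h), road(h,f)
round 2: derive flow(i,f) via R1 from flow(i,h), road(h,f)
round 2: derive flow(i,i) via R1 from flow(i,a), road(a,i)
round 2: derive flow(i,j) via R1 from flow(i,a), road(a,j)
round 2: derive flow(j,h) via R1 from flow(j,e), road(e,h)
round 2: derive flow(j,i) via R1 from flow(j,a), road(a,i)
round 2: derive flow(j,j) via R1 from flow(j,a), road(a,j)
round 3: derive flow(a,f) via R1 from flow(a,h), road(h,f)
round 3: derive flow(j,f) via R1 from flow(j,h), road(h,f)

flow(a,h)  [via R1]
  flow(a,e)  [via R0]
    road(a,e)  [fact]
  road(e,h)  [fact]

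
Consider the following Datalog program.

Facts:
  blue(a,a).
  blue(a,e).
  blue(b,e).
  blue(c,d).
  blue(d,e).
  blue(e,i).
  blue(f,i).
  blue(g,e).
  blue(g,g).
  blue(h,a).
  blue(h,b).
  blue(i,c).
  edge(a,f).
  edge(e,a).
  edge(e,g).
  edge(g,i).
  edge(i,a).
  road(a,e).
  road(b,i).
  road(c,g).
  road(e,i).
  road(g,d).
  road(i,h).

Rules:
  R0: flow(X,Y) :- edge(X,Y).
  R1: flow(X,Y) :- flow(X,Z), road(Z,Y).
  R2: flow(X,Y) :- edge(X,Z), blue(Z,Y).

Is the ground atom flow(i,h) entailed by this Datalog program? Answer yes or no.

yes

round 1: derive flow(a,f) via R0 from edge(a,f)
round 1: derive flow(e,a) via R0 from edge(e,a)
round 1: derive flow(e,g) via R0 from edge(e,g)
round 1: derive flow(g,i) via R0 from edge(g,i)
round 1: derive flow(i,a) via R0 from edge(i,a)
round 1: derive flow(a,i) via R2 from edge(a,f), blue(f,i)
round 1: derive flow(e,e) via R2 from edge(e,a), blue(a,e)
round 1: derive flow(g,c) via R2 from edge(g,i), blue(i,c)
round 1: derive flow(i,e) via R2 from edge(i,a), blue(a,e)
round 2: derive flow(a,h) via R1 from flow(a,i), road(i,h)
round 2: derive flow(e,d) via R1 from flow(e,g), road(g,d)
round 2: derive flow(e,i) via R1 from flow(e,e), road(e,i)
round 2: derive flow(g,g) via R1 from flow(g,c), road(c,g)
round 2: derive flow(g,h) via R1 from flow(g,i), road(i,h)
round 2: derive flow(i,i) via R1 from flow(i,e), road(e,i)
round 3: derive flow(e,h) via R1 from flow(e,i), road(i,h)
round 3: derive flow(g,d) via R1 from flow(g,g), road(g,d)
round 3: derive flow(i,h) via R1 from flow(i,i), road(i,h)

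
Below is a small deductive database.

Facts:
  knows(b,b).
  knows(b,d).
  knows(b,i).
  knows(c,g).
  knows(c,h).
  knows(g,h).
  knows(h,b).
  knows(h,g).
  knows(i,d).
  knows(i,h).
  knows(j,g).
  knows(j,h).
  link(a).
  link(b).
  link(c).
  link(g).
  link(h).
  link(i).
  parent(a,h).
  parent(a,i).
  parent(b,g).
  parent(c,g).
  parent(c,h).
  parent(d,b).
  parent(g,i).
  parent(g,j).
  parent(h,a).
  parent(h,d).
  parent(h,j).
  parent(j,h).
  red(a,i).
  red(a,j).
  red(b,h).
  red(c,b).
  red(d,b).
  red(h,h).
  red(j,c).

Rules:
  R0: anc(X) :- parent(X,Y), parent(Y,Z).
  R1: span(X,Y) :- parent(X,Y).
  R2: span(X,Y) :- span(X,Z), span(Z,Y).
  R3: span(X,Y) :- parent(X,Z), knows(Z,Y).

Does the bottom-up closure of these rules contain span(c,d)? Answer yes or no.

yes

round 1: derive span(a,h) via R1 from parent(a,h)
round 1: derive span(a,i) via R1 from parent(a,i)
round 1: derive span(b,g) via R1 from parent(b,g)
round 1: derive span(c,g) via R1 from parent(c,g)
round 1: derive span(c,h) via R1 from parent(c,h)
round 1: derive span(d,b) via R1 from parent(d,b)
round 1: derive span(g,i) via R1 from parent(g,i)
round 1: derive span(g,j) via R1 from parent(g,j)
round 1: derive span(h,a) via R1 from parent(h,a)
round 1: derive span(h,d) via R1 from parent(h,d)
round 1: derive span(h,j) via R1 from parent(h,j)
round 1: derive span(j,h) via R1 from parent(j,h)
round 1: derive span(a,b) via R3 from parent(a,h), knows(h,b)
round 1: derive span(a,d) via R3 from parent(a,i), knows(i,d)
round 1: derive span(a,g) via R3 from parent(a,h), knows(h,g)
round 1: derive span(b,h) via R3 from parent(b,g), knows(g,h)
round 1: derive span(c,b) via R3 from parent(c,h), knows(h,b)
round 1: derive span(d,d) via R3 from parent(d,b), knows(b,d)
round 1: derive span(d,i) via R3 from parent(d,b), knows(b,i)
round 1: derive span(g,d) via R3 from parent(g,i), knows(i,d)
round 1: derive span(g,g) via R3 from parent(g,j), knows(j,g)
round 1: derive span(g,h) via R3 from parent(g,i), knows(i,h)
round 1: derive span(h,g) via R3 from parent(h,j), knows(j,g)
round 1: derive span(h,h) via R3 from parent(h,j), knows(j,h)
round 1: derive span(j,b) via R3 from parent(j,h), knows(h,b)
round 1: derive span(j,g) via R3 from parent(j,h), knows(h,g)
round 2: derive span(a,a) via R2 from span(a,h), span(h,a)
round 2: derive span(a,j) via R2 from span(a,g), span(g,j)
round 2: derive span(b,a) via R2 from span(b,h), span(h,a)
round 2: derive span(b,d) via R2 from span(b,g), span(g,d)
round 2: derive span(b,i) via R2 from span(b,g), span(g,i)
round 2: derive span(b,j) via R2 from span(b,g), span(g,j)
round 2: derive span(c,a) via R2 from span(c,h), span(h,a)
round 2: derive span(c,d) via R2 from span(c,g), span(g,d)
round 2: derive span(c,i) via R2 from span(c,g), span(g,i)
round 2: derive span(c,j) via R2 from span(c,g), span(g,j)
round 2: derive span(d,g) via R2 from span(d,b), span(b,g)
round 2: derive span(d,h) via R2 from span(d,b), span(b,h)
round 2: derive span(g,a) via R2 from span(g,h), span(h,a)
round 2: derive span(g,b) via R2 from span(g,d), span(d,b)
round 2: derive span(h,b) via R2 from span(h,a), span(a,b)
round 2: derive span(h,i) via R2 from span(h,a), span(a,i)
round 2: derive span(j,a) via R2 from span(j,h), span(h,a)
round 2: derive span(j,d) via R2 from span(j,g), span(g,d)
round 2: derive span(j,i) via R2 from span(j,g), span(g,i)
round 2: derive span(j,j) via R2 from span(j,g), span(g,j)
round 3: derive span(b,b) via R2 from span(b,a), span(a,b)
round 3: derive span(d,a) via R2 from span(d,b), span(b,a)
round 3: derive span(d,j) via R2 from span(d,b), span(b,j)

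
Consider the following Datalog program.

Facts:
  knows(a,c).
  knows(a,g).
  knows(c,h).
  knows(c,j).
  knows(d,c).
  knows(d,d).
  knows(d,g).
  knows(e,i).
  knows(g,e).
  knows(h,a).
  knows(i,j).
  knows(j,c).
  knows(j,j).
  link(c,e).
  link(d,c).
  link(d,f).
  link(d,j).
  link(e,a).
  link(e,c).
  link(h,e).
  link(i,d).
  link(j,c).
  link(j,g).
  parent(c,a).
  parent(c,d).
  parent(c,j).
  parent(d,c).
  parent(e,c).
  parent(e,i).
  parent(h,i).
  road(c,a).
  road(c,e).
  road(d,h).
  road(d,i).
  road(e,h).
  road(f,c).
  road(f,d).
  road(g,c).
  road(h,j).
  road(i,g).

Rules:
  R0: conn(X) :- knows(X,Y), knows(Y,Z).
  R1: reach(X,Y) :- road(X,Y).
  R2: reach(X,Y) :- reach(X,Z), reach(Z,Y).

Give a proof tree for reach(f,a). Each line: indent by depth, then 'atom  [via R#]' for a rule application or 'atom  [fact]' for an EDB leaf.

reach(f,a)  [via R2]
  reach(f,c)  [via R1]
    road(f,c)  [fact]
  reach(c,a)  [via R1]
    road(c,a)  [fact]

round 1: derive reach(c,a) via R1 from road(c,a)
round 1: derive reach(c,e) via R1 from road(c,e)
round 1: derive reach(d,h) via R1 from road(d,h)
round 1: derive reach(d,i) via R1 from road(d,i)
round 1: derive reach(e,h) via R1 from road(e,h)
round 1: derive reach(f,c) via R1 from road(f,c)
round 1: derive reach(f,d) via R1 from road(f,d)
round 1: derive reach(g,c) via R1 from road(g,c)
round 1: derive reach(h,j) via R1 from road(h,j)
round 1: derive reach(i,g) via R1 from road(i,g)
round 2: derive reach(c,h) via R2 from reach(c,e), reach(e,h)
round 2: derive reach(d,g) via R2 from reach(d,i), reach(i,g)
round 2: derive reach(d,j) via R2 from reach(d,h), reach(h,j)
round 2: derive reach(e,j) via R2 from reach(e,h), reach(h,j)
round 2: derive reach(f,a) via R2 from reach(f,c), reach(c,a)
round 2: derive reach(f,e) via R2 from reach(f,c), reach(c,e)
round 2: derive reach(f,h) via R2 from reach(f,d), reach(d,h)
round 2: derive reach(f,i) via R2 from reach(f,d), reach(d,i)
round 2: derive reach(g,a) via R2 from reach(g,c), reach(c,a)
round 2: derive reach(g,e) via R2 from reach(g,c), reach(c,e)
round 2: derive reach(i,c) via R2 from reach(i,g), reach(g,c)
round 3: derive reach(c,j) via R2 from reach(c,e), reach(e,j)
round 3: derive reach(d,a) via R2 from reach(d,g), reach(g,a)
round 3: derive reach(d,c) via R2 from reach(d,g), reach(g,c)
round 3: derive reach(d,e) via R2 from reach(d,g), reach(g,e)
round 3: derive reach(f,g) via R2 from reach(f,d), reach(d,g)
round 3: derive reach(f,j) via R2 from reach(f,d), reach(d,j)
round 3: derive reach(g,h) via R2 from reach(g,c), reach(c,h)
round 3: derive reach(g,j) via R2 from reach(g,e), reach(e,j)
round 3: derive reach(i,a) via R2 from reach(i,c), reach(c,a)
round 3: derive reach(i,e) via R2 from reach(i,c), reach(c,e)
round 3: derive reach(i,h) via R2 from reach(i,c), reach(c,h)
round 4: derive reach(i,j) via R2 from reach(i,c), reach(c,j)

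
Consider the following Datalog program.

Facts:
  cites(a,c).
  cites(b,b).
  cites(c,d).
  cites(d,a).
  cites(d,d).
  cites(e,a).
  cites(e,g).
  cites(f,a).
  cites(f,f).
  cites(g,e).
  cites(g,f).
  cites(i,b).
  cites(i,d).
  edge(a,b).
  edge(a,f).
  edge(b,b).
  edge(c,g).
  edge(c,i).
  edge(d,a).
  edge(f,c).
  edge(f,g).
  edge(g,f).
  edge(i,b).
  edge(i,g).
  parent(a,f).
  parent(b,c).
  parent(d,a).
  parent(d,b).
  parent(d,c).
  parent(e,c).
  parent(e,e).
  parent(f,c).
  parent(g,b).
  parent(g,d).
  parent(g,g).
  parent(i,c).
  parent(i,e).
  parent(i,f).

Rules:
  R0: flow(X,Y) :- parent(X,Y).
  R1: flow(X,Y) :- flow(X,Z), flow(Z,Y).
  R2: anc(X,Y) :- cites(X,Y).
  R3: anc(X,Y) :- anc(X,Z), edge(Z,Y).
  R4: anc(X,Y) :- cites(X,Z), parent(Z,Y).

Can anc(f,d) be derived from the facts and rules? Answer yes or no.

no

round 1: derive anc(a,c) via R2 from cites(a,c)
round 1: derive anc(b,b) via R2 from cites(b,b)
round 1: derive anc(c,d) via R2 from cites(c,d)
round 1: derive anc(d,a) via R2 from cites(d,a)
round 1: derive anc(d,d) via R2 from cites(d,d)
round 1: derive anc(e,a) via R2 from cites(e,a)
round 1: derive anc(e,g) via R2 from cites(e,g)
round 1: derive anc(f,a) via R2 from cites(f,a)
round 1: derive anc(f,f) via R2 from cites(f,f)
round 1: derive anc(g,e) via R2 from cites(g,e)
round 1: derive anc(g,f) via R2 from cites(g,f)
round 1: derive anc(i,b) via R2 from cites(i,b)
round 1: derive anc(i,d) via R2 from cites(i,d)
round 1: derive anc(b,c) via R4 from cites(b,b), parent(b,c)
round 1: derive anc(c,a) via R4 from cites(c,d), parent(d,a)
round 1: derive anc(c,b) via R4 from cites(c,d), parent(d,b)
round 1: derive anc(c,c) via R4 from cites(c,d), parent(d,c)
round 1: derive anc(d,b) via R4 from cites(d,d), parent(d,b)
round 1: derive anc(d,c) via R4 from cites(d,d), parent(d,c)
round 1: derive anc(d,f) via R4 from cites(d,a), parent(a,f)
round 1: derive anc(e,b) via R4 from cites(e,g), parent(g,b)
round 1: derive anc(e,d) via R4 from cites(e,g), parent(g,d)
round 1: derive anc(e,f) via R4 from cites(e,a), parent(a,f)
round 1: derive anc(f,c) via R4 from cites(f,f), parent(f,c)
round 1: derive anc(g,c) via R4 from cites(g,e), parent(e,c)
round 1: derive anc(i,a) via R4 from cites(i,d), parent(d,a)
round 1: derive anc(i,c) via R4 from cites(i,b), parent(b,c)
round 2: derive anc(a,g) via R3 from anc(a,c), edge(c,g)
round 2: derive anc(a,i) via R3 from anc(a,c), edge(c,i)
round 2: derive anc(b,g) via R3 from anc(b,c), edge(c,g)
round 2: derive anc(b,i) via R3 from anc(b,c), edge(c,i)
round 2: derive anc(c,f) via R3 from anc(c,a), edge(a,f)
round 2: derive anc(c,g) via R3 from anc(c,c), edge(c,g)
round 2: derive anc(c,i) via R3 from anc(c,c), edge(c,i)
round 2: derive anc(d,g) via R3 from anc(d,c), edge(c,g)
round 2: derive anc(d,i) via R3 from anc(d,c), edge(c,i)
round 2: derive anc(e,c) via R3 from anc(e,f), edge(f,c)
round 2: derive anc(f,b) via R3 from anc(f,a), edge(a,b)
round 2: derive anc(f,g) via R3 from anc(f,c), edge(c,g)
round 2: derive anc(f,i) via R3 from anc(f,c), edge(c,i)
round 2: derive anc(g,g) via R3 from anc(g,c), edge(c,g)
round 2: derive anc(g,i) via R3 from anc(g,c), edge(c,i)
round 2: derive anc(i,f) via R3 from anc(i,a), edge(a,f)
round 2: derive anc(i,g) via R3 from anc(i,c), edge(c,g)
round 2: derive anc(i,i) via R3 from anc(i,c), edge(c,i)
round 3: derive anc(a,b) via R3 from anc(a,i), edge(i,b)
round 3: derive anc(a,f) via R3 from anc(a,g), edge(g,f)
round 3: derive anc(b,f) via R3 from anc(b,g), edge(g,f)
round 3: derive anc(e,i) via R3 from anc(e,c), edge(c,i)
round 3: derive anc(g,b) via R3 from anc(g,i), edge(i,b)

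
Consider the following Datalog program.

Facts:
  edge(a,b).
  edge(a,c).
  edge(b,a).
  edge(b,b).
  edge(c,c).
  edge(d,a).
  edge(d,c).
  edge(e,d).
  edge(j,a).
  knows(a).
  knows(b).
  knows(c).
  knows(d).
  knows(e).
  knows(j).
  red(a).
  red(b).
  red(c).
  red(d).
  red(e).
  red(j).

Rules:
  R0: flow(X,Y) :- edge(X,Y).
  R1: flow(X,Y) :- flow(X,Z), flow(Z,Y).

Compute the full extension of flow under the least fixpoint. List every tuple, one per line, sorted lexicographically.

round 1: derive flow(a,b) via R0 from edge(a,b)
round 1: derive flow(a,c) via R0 from edge(a,c)
round 1: derive flow(b,a) via R0 from edge(b,a)
round 1: derive flow(b,b) via R0 from edge(b,b)
round 1: derive flow(c,c) via R0 from edge(c,c)
round 1: derive flow(d,a) via R0 from edge(d,a)
round 1: derive flow(d,c) via R0 from edge(d,c)
round 1: derive flow(e,d) via R0 from edge(e,d)
round 1: derive flow(j,a) via R0 from edge(j,a)
round 2: derive flow(a,a) via R1 from flow(a,b), flow(b,a)
round 2: derive flow(b,c) via R1 from flow(b,a), flow(a,c)
round 2: derive flow(d,b) via R1 from flow(d,a), flow(a,b)
round 2: derive flow(e,a) via R1 from flow(e,d), flow(d,a)
round 2: derive flow(e,c) via R1 from flow(e,d), flow(d,c)
round 2: derive flow(j,b) via R1 from flow(j,a), flow(a,b)
round 2: derive flow(j,c) via R1 from flow(j,a), flow(a,c)
round 3: derive flow(e,b) via R1 from flow(e,a), flow(a,b)

flow(a,a)
flow(a,b)
flow(a,c)
flow(b,a)
flow(b,b)
flow(b,c)
flow(c,c)
flow(d,a)
flow(d,b)
flow(d,c)
flow(e,a)
flow(e,b)
flow(e,c)
flow(e,d)
flow(j,a)
flow(j,b)
flow(j,c)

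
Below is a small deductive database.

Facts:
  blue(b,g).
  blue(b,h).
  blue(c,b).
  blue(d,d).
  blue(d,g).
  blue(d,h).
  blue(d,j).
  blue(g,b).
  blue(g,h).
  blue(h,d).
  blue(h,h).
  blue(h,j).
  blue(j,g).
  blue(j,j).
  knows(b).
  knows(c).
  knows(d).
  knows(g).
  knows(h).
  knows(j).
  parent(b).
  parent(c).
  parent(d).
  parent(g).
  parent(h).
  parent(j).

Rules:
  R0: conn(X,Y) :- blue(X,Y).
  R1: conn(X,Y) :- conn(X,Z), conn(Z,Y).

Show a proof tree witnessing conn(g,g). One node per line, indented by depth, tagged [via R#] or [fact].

round 1: derive conn(b,g) via R0 from blue(b,g)
round 1: derive conn(b,h) via R0 from blue(b,h)
round 1: derive conn(c,b) via R0 from blue(c,b)
round 1: derive conn(d,d) via R0 from blue(d,d)
round 1: derive conn(d,g) via R0 from blue(d,g)
round 1: derive conn(d,h) via R0 from blue(d,h)
round 1: derive conn(d,j) via R0 from blue(d,j)
round 1: derive conn(g,b) via R0 from blue(g,b)
round 1: derive conn(g,h) via R0 from blue(g,h)
round 1: derive conn(h,d) via R0 from blue(h,d)
round 1: derive conn(h,h) via R0 from blue(h,h)
round 1: derive conn(h,j) via R0 from blue(h,j)
round 1: derive conn(j,g) via R0 from blue(j,g)
round 1: derive conn(j,j) via R0 from blue(j,j)
round 2: derive conn(b,b) via R1 from conn(b,g), conn(g,b)
round 2: derive conn(b,d) via R1 from conn(b,h), conn(h,d)
round 2: derive conn(b,j) via R1 from conn(b,h), conn(h,j)
round 2: derive conn(c,g) via R1 from conn(c,b), conn(b,g)
round 2: derive conn(c,h) via R1 from conn(c,b), conn(b,h)
round 2: derive conn(d,b) via R1 from conn(d,g), conn(g,b)
round 2: derive conn(g,d) via R1 from conn(g,h), conn(h,d)
round 2: derive conn(g,g) via R1 from conn(g,b), conn(b,g)
round 2: derive conn(g,j) via R1 from conn(g,h), conn(h,j)
round 2: derive conn(h,g) via R1 from conn(h,d), conn(d,g)
round 2: derive conn(j,b) via R1 from conn(j,g), conn(g,b)
round 2: derive conn(j,h) via R1 from conn(j,g), conn(g,h)
round 3: derive conn(c,d) via R1 from conn(c,b), conn(b,d)
round 3: derive conn(c,j) via R1 from conn(c,b), conn(b,j)
round 3: derive conn(h,b) via R1 from conn(h,d), conn(d,b)
round 3: derive conn(j,d) via R1 from conn(j,b), conn(b,d)

conn(g,g)  [via R1]
  conn(g,b)  [via R0]
    blue(g,b)  [fact]
  conn(b,g)  [via R0]
    blue(b,g)  [fact]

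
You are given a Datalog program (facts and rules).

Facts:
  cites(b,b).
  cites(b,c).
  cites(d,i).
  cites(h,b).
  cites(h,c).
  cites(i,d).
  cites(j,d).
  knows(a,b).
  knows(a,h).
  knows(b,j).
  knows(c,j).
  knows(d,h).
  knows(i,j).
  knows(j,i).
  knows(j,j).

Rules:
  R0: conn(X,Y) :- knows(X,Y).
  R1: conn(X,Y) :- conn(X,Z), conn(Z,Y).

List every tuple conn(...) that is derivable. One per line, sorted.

conn(a,b)
conn(a,h)
conn(a,i)
conn(a,j)
conn(b,i)
conn(b,j)
conn(c,i)
conn(c,j)
conn(d,h)
conn(i,i)
conn(i,j)
conn(j,i)
conn(j,j)

round 1: derive conn(a,b) via R0 from knows(a,b)
round 1: derive conn(a,h) via R0 from knows(a,h)
round 1: derive conn(b,j) via R0 from knows(b,j)
round 1: derive conn(c,j) via R0 from knows(c,j)
round 1: derive conn(d,h) via R0 from knows(d,h)
round 1: derive conn(i,j) via R0 from knows(i,j)
round 1: derive conn(j,i) via R0 from knows(j,i)
round 1: derive conn(j,j) via R0 from knows(j,j)
round 2: derive conn(a,j) via R1 from conn(a,b), conn(b,j)
round 2: derive conn(b,i) via R1 from conn(b,j), conn(j,i)
round 2: derive conn(c,i) via R1 from conn(c,j), conn(j,i)
round 2: derive conn(i,i) via R1 from conn(i,j), conn(j,i)
round 3: derive conn(a,i) via R1 from conn(a,b), conn(b,i)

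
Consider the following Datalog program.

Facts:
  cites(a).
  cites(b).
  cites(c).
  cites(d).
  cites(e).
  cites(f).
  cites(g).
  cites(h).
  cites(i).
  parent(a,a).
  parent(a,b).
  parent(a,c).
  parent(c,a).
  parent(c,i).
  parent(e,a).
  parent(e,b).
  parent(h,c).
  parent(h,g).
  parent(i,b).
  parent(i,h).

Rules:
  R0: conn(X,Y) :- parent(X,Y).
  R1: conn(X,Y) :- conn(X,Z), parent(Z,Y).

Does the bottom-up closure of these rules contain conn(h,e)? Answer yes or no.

no

round 1: derive conn(a,a) via R0 from parent(a,a)
round 1: derive conn(a,b) via R0 from parent(a,b)
round 1: derive conn(a,c) via R0 from parent(a,c)
round 1: derive conn(c,a) via R0 from parent(c,a)
round 1: derive conn(c,i) via R0 from parent(c,i)
round 1: derive conn(e,a) via R0 from parent(e,a)
round 1: derive conn(e,b) via R0 from parent(e,b)
round 1: derive conn(h,c) via R0 from parent(h,c)
round 1: derive conn(h,g) via R0 from parent(h,g)
round 1: derive conn(i,b) via R0 from parent(i,b)
round 1: derive conn(i,h) via R0 from parent(i,h)
round 2: derive conn(a,i) via R1 from conn(a,c), parent(c,i)
round 2: derive conn(c,b) via R1 from conn(c,a), parent(a,b)
round 2: derive conn(c,c) via R1 from conn(c,a), parent(a,c)
round 2: derive conn(c,h) via R1 from conn(c,i), parent(i,h)
round 2: derive conn(e,c) via R1 from conn(e,a), parent(a,c)
round 2: derive conn(h,a) via R1 from conn(h,c), parent(c,a)
round 2: derive conn(h,i) via R1 from conn(h,c), parent(c,i)
round 2: derive conn(i,c) via R1 from conn(i,h), parent(h,c)
round 2: derive conn(i,g) via R1 from conn(i,h), parent(h,g)
round 3: derive conn(a,h) via R1 from conn(a,i), parent(i,h)
round 3: derive conn(c,g) via R1 from conn(c,h), parent(h,g)
round 3: derive conn(e,i) via R1 from conn(e,c), parent(c,i)
round 3: derive conn(h,b) via R1 from conn(h,a), parent(a,b)
round 3: derive conn(h,h) via R1 from conn(h,i), parent(i,h)
round 3: derive conn(i,a) via R1 from conn(i,c), parent(c,a)
round 3: derive conn(i,i) via R1 from conn(i,c), parent(c,i)
round 4: derive conn(a,g) via R1 from conn(a,h), parent(h,g)
round 4: derive conn(e,h) via R1 from conn(e,i), parent(i,h)
round 5: derive conn(e,g) via R1 from conn(e,h), parent(h,g)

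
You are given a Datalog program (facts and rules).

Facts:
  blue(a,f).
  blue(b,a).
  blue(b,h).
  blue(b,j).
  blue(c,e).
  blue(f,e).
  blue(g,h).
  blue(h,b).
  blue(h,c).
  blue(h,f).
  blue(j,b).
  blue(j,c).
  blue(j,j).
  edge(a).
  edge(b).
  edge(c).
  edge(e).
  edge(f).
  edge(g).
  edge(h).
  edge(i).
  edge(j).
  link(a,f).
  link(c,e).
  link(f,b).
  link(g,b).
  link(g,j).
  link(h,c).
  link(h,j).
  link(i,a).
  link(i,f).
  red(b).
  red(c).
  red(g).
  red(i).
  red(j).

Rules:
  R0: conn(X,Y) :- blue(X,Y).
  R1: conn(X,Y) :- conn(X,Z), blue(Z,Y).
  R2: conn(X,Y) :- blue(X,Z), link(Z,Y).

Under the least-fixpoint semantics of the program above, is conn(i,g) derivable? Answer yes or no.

round 1: derive conn(a,f) via R0 from blue(a,f)
round 1: derive conn(b,a) via R0 from blue(b,a)
round 1: derive conn(b,h) via R0 from blue(b,h)
round 1: derive conn(b,j) via R0 from blue(b,j)
round 1: derive conn(c,e) via R0 from blue(c,e)
round 1: derive conn(f,e) via R0 from blue(f,e)
round 1: derive conn(g,h) via R0 from blue(g,h)
round 1: derive conn(h,b) via R0 from blue(h,b)
round 1: derive conn(h,c) via R0 from blue(h,c)
round 1: derive conn(h,f) via R0 from blue(h,f)
round 1: derive conn(j,b) via R0 from blue(j,b)
round 1: derive conn(j,c) via R0 from blue(j,c)
round 1: derive conn(j,j) via R0 from blue(j,j)
round 1: derive conn(a,b) via R2 from blue(a,f), link(f,b)
round 1: derive conn(b,c) via R2 from blue(b,h), link(h,c)
round 1: derive conn(b,f) via R2 from blue(b,a), link(a,f)
round 1: derive conn(g,c) via R2 from blue(g,h), link(h,c)
round 1: derive conn(g,j) via R2 from blue(g,h), link(h,j)
round 1: derive conn(h,e) via R2 from blue(h,c), link(c,e)
round 1: derive conn(j,e) via R2 from blue(j,c), link(c,e)
round 2: derive conn(a,a) via R1 from conn(a,b), blue(b,a)
round 2: derive conn(a,e) via R1 from conn(a,f), blue(f,e)
round 2: derive conn(a,h) via R1 from conn(a,b), blue(b,h)
round 2: derive conn(a,j) via R1 from conn(a,b), blue(b,j)
round 2: derive conn(b,b) via R1 from conn(b,h), blue(h,b)
round 2: derive conn(b,e) via R1 from conn(b,c), blue(c,e)
round 2: derive conn(g,b) via R1 from conn(g,h), blue(h,b)
round 2: derive conn(g,e) via R1 from conn(g,c), blue(c,e)
round 2: derive conn(g,f) via R1 from conn(g,h), blue(h,f)
round 2: derive conn(h,a) via R1 from conn(h,b), blue(b,a)
round 2: derive conn(h,h) via R1 from conn(h,b), blue(b,h)
round 2: derive conn(h,j) via R1 from conn(h,b), blue(b,j)
round 2: derive conn(j,a) via R1 from conn(j,b), blue(b,a)
round 2: derive conn(j,h) via R1 from conn(j,b), blue(b,h)
round 3: derive conn(a,c) via R1 from conn(a,h), blue(h,c)
round 3: derive conn(g,a) via R1 from conn(g,b), blue(b,a)
round 3: derive conn(j,f) via R1 from conn(j,a), blue(a,f)

no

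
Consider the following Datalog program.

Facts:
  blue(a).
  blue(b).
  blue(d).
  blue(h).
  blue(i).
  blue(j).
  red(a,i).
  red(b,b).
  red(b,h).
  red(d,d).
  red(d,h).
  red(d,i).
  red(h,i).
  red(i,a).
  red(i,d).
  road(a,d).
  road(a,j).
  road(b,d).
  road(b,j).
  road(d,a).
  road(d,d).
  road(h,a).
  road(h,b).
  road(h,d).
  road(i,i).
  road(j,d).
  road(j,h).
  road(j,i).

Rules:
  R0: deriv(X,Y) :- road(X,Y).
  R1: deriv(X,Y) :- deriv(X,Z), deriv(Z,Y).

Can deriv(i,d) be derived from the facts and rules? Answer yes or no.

no

round 1: derive deriv(a,d) via R0 from road(a,d)
round 1: derive deriv(a,j) via R0 from road(a,j)
round 1: derive deriv(b,d) via R0 from road(b,d)
round 1: derive deriv(b,j) via R0 from road(b,j)
round 1: derive deriv(d,a) via R0 from road(d,a)
round 1: derive deriv(d,d) via R0 from road(d,d)
round 1: derive deriv(h,a) via R0 from road(h,a)
round 1: derive deriv(h,b) via R0 from road(h,b)
round 1: derive deriv(h,d) via R0 from road(h,d)
round 1: derive deriv(i,i) via R0 from road(i,i)
round 1: derive deriv(j,d) via R0 from road(j,d)
round 1: derive deriv(j,h) via R0 from road(j,h)
round 1: derive deriv(j,i) via R0 from road(j,i)
round 2: derive deriv(a,a) via R1 from deriv(a,d), deriv(d,a)
round 2: derive deriv(a,h) via R1 from deriv(a,j), deriv(j,h)
round 2: derive deriv(a,i) via R1 from deriv(a,j), deriv(j,i)
round 2: derive deriv(b,a) via R1 from deriv(b,d), deriv(d,a)
round 2: derive deriv(b,h) via R1 from deriv(b,j), deriv(j,h)
round 2: derive deriv(b,i) via R1 from deriv(b,j), deriv(j,i)
round 2: derive deriv(d,j) via R1 from deriv(d,a), deriv(a,j)
round 2: derive deriv(h,j) via R1 from deriv(h,a), deriv(a,j)
round 2: derive deriv(j,a) via R1 from deriv(j,d), deriv(d,a)
round 2: derive deriv(j,b) via R1 from deriv(j,h), deriv(h,b)
round 3: derive deriv(a,b) via R1 from deriv(a,h), deriv(h,b)
round 3: derive deriv(b,b) via R1 from deriv(b,h), deriv(h,b)
round 3: derive deriv(d,b) via R1 from deriv(d,j), deriv(j,b)
round 3: derive deriv(d,h) via R1 from deriv(d,a), deriv(a,h)
round 3: derive deriv(d,i) via R1 from deriv(d,a), deriv(a,i)
round 3: derive deriv(h,h) via R1 from deriv(h,a), deriv(a,h)
round 3: derive deriv(h,i) via R1 from deriv(h,a), deriv(a,i)
round 3: derive deriv(j,j) via R1 from deriv(j,a), deriv(a,j)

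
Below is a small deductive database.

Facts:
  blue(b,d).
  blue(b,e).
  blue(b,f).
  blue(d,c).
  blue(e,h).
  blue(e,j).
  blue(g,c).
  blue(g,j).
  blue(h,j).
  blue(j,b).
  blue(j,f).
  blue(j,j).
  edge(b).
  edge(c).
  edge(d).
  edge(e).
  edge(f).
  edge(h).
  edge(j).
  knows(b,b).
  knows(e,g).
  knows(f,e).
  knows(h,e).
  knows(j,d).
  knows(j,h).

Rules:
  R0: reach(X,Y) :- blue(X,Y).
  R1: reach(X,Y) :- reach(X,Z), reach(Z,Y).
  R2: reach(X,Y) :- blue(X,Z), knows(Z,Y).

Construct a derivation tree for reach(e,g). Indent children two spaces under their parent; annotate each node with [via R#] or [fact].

reach(e,g)  [via R1]
  reach(e,b)  [via R1]
    reach(e,j)  [via R0]
      blue(e,j)  [fact]
    reach(j,b)  [via R0]
      blue(j,b)  [fact]
  reach(b,g)  [via R2]
    blue(b,e)  [fact]
    knows(e,g)  [fact]

round 1: derive reach(b,d) via R0 from blue(b,d)
round 1: derive reach(b,e) via R0 from blue(b,e)
round 1: derive reach(b,f) via R0 from blue(b,f)
round 1: derive reach(d,c) via R0 from blue(d,c)
round 1: derive reach(e,h) via R0 from blue(e,h)
round 1: derive reach(e,j) via R0 from blue(e,j)
round 1: derive reach(g,c) via R0 from blue(g,c)
round 1: derive reach(g,j) via R0 from blue(g,j)
round 1: derive reach(h,j) via R0 from blue(h,j)
round 1: derive reach(j,b) via R0 from blue(j,b)
round 1: derive reach(j,f) via R0 from blue(j,f)
round 1: derive reach(j,j) via R0 from blue(j,j)
round 1: derive reach(b,g) via R2 from blue(b,e), knows(e,g)
round 1: derive reach(e,d) via R2 from blue(e,j), knows(j,d)
round 1: derive reach(e,e) via R2 from blue(e,h), knows(h,e)
round 1: derive reach(g,d) via R2 from blue(g,j), knows(j,d)
round 1: derive reach(g,h) via R2 from blue(g,j), knows(j,h)
round 1: derive reach(h,d) via R2 from blue(h,j), knows(j,d)
round 1: derive reach(h,h) via R2 from blue(h,j), knows(j,h)
round 1: derive reach(j,d) via R2 from blue(j,j), knows(j,d)
round 1: derive reach(j,e) via R2 from blue(j,f), knows(f,e)
round 1: derive reach(j,h) via R2 from blue(j,j), knows(j,h)
round 2: derive reach(b,c) via R1 from reach(b,d), reach(d,c)
round 2: derive reach(b,h) via R1 from reach(b,e), reach(e,h)
round 2: derive reach(b,j) via R1 from reach(b,e), reach(e,j)
round 2: derive reach(e,b) via R1 from reach(e,j), reach(j,b)
round 2: derive reach(e,c) via R1 from reach(e,d), reach(d,c)
round 2: derive reach(e,f) via R1 from reach(e,j), reach(j,f)
round 2: derive reach(g,b) via R1 from reach(g,j), reach(j,b)
round 2: derive reach(g,e) via R1 from reach(g,j), reach(j,e)
round 2: derive reach(g,f) via R1 from reach(g,j), reach(j,f)
round 2: derive reach(h,b) via R1 from reach(h,j), reach(j,b)
round 2: derive reach(h,c) via R1 from reach(h,d), reach(d,c)
round 2: derive reach(h,e) via R1 from reach(h,j), reach(j,e)
round 2: derive reach(h,f) via R1 from reach(h,j), reach(j,f)
round 2: derive reach(j,c) via R1 from reach(j,d), reach(d,c)
round 2: derive reach(j,g) via R1 from reach(j,b), reach(b,g)
round 3: derive reach(b,b) via R1 from reach(b,e), reach(e,b)
round 3: derive reach(e,g) via R1 from reach(e,b), reach(b,g)
round 3: derive reach(g,g) via R1 from reach(g,b), reach(b,g)
round 3: derive reach(h,g) via R1 from reach(h,b), reach(b,g)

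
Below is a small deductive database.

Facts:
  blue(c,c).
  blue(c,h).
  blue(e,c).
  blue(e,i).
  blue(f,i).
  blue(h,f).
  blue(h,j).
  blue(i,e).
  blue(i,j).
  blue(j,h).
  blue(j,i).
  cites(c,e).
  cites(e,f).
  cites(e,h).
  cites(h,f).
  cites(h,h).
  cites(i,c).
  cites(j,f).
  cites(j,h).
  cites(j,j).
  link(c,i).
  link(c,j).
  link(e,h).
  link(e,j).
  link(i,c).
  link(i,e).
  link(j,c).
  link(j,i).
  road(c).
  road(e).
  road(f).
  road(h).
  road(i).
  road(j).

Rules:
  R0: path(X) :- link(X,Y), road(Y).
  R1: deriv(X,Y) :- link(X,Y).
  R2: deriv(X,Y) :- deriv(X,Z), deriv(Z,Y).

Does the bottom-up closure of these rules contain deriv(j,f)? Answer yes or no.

no

round 1: derive deriv(c,i) via R1 from link(c,i)
round 1: derive deriv(c,j) via R1 from link(c,j)
round 1: derive deriv(e,h) via R1 from link(e,h)
round 1: derive deriv(e,j) via R1 from link(e,j)
round 1: derive deriv(i,c) via R1 from link(i,c)
round 1: derive deriv(i,e) via R1 from link(i,e)
round 1: derive deriv(j,c) via R1 from link(j,c)
round 1: derive deriv(j,i) via R1 from link(j,i)
round 2: derive deriv(c,c) via R2 from deriv(c,i), deriv(i,c)
round 2: derive deriv(c,e) via R2 from deriv(c,i), deriv(i,e)
round 2: derive deriv(e,c) via R2 from deriv(e,j), deriv(j,c)
round 2: derive deriv(e,i) via R2 from deriv(e,j), deriv(j,i)
round 2: derive deriv(i,h) via R2 from deriv(i,e), deriv(e,h)
round 2: derive deriv(i,i) via R2 from deriv(i,c), deriv(c,i)
round 2: derive deriv(i,j) via R2 from deriv(i,c), deriv(c,j)
round 2: derive deriv(j,e) via R2 from deriv(j,i), deriv(i,e)
round 2: derive deriv(j,j) via R2 from deriv(j,c), deriv(c,j)
round 3: derive deriv(c,h) via R2 from deriv(c,e), deriv(e,h)
round 3: derive deriv(e,e) via R2 from deriv(e,c), deriv(c,e)
round 3: derive deriv(j,h) via R2 from deriv(j,e), deriv(e,h)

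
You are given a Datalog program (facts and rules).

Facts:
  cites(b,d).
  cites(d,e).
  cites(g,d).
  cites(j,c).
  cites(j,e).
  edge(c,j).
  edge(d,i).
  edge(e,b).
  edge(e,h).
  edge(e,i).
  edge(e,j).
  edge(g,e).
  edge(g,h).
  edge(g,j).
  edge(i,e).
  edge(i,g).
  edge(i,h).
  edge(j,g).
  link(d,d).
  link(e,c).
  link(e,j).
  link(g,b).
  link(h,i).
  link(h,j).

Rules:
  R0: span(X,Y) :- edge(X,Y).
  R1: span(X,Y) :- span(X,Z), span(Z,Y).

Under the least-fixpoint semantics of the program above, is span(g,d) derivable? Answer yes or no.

no

round 1: derive span(c,j) via R0 from edge(c,j)
round 1: derive span(d,i) via R0 from edge(d,i)
round 1: derive span(e,b) via R0 from edge(e,b)
round 1: derive span(e,h) via R0 from edge(e,h)
round 1: derive span(e,i) via R0 from edge(e,i)
round 1: derive span(e,j) via R0 from edge(e,j)
round 1: derive span(g,e) via R0 from edge(g,e)
round 1: derive span(g,h) via R0 from edge(g,h)
round 1: derive span(g,j) via R0 from edge(g,j)
round 1: derive span(i,e) via R0 from edge(i,e)
round 1: derive span(i,g) via R0 from edge(i,g)
round 1: derive span(i,h) via R0 from edge(i,h)
round 1: derive span(j,g) via R0 from edge(j,g)
round 2: derive span(c,g) via R1 from span(c,j), span(j,g)
round 2: derive span(d,e) via R1 from span(d,i), span(i,e)
round 2: derive span(d,g) via R1 from span(d,i), span(i,g)
round 2: derive span(d,h) via R1 from span(d,i), span(i,h)
round 2: derive span(e,e) via R1 from span(e,i), span(i,e)
round 2: derive span(e,g) via R1 from span(e,i), span(i,g)
round 2: derive span(g,b) via R1 from span(g,e), span(e,b)
round 2: derive span(g,g) via R1 from span(g,j), span(j,g)
round 2: derive span(g,i) via R1 from span(g,e), span(e,i)
round 2: derive span(i,b) via R1 from span(i,e), span(e,b)
round 2: derive span(i,i) via R1 from span(i,e), span(e,i)
round 2: derive span(i,j) via R1 from span(i,e), span(e,j)
round 2: derive span(j,e) via R1 from span(j,g), span(g,e)
round 2: derive span(j,h) via R1 from span(j,g), span(g,h)
round 2: derive span(j,j) via R1 from span(j,g), span(g,j)
round 3: derive span(c,b) via R1 from span(c,g), span(g,b)
round 3: derive span(c,e) via R1 from span(c,g), span(g,e)
round 3: derive span(c,h) via R1 from span(c,g), span(g,h)
round 3: derive span(c,i) via R1 from span(c,g), span(g,i)
round 3: derive span(d,b) via R1 from span(d,e), span(e,b)
round 3: derive span(d,j) via R1 from span(d,e), span(e,j)
round 3: derive span(j,b) via R1 from span(j,e), span(e,b)
round 3: derive span(j,i) via R1 from span(j,e), span(e,i)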